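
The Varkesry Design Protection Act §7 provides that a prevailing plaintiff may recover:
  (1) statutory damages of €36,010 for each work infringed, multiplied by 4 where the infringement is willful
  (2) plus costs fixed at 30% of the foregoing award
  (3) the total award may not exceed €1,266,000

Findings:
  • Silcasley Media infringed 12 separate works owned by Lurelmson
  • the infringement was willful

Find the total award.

Statutory damages: 12 × €36,010 = €432,120
Multiplied by 4: 4 × €432,120 = €1,728,480
Costs: 30% of €1,728,480 = €518,544
Award plus costs: €1,728,480 + €518,544 = €2,247,024
Cap at €1,266,000: €2,247,024 exceeds the cap → €1,266,000

€1,266,000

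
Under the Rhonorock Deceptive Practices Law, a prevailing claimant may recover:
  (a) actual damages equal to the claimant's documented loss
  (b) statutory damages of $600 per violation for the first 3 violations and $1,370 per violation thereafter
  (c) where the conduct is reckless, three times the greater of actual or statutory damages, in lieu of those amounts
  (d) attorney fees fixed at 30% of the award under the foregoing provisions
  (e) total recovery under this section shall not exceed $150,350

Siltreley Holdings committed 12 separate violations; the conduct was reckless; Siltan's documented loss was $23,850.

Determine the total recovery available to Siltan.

First 3 violations: 3 × $600 = $1,800
Remaining violations: (12 − 3) × $1,370 = $12,330
Statutory damages: $1,800 + $12,330 = $14,130
Greater of actual damages ($23,850) or statutory damages ($14,130): $23,850
Trebled: 3 × $23,850 = $71,550
Attorney fees: 30% of $71,550 = $21,465
Total before cap: $71,550 + $21,465 = $93,015
Cap at $150,350: $93,015 is within the cap, no reduction.

$93,015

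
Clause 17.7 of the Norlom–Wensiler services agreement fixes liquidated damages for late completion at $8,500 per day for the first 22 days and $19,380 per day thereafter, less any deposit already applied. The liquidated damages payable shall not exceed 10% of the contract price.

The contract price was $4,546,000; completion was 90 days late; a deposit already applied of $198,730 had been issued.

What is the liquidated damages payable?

First 22 days: 22 × $8,500 = $187,000
Remaining days: (90 − 22) × $19,380 = $1,317,840
Accrued per-day damages: $187,000 + $1,317,840 = $1,504,840
Less deposit already applied: $1,504,840 − $198,730 = $1,306,110
Cap: 10% of $4,546,000 = $454,600
Cap at $454,600: $1,306,110 exceeds the cap → $454,600

Liquidated damages: $454,600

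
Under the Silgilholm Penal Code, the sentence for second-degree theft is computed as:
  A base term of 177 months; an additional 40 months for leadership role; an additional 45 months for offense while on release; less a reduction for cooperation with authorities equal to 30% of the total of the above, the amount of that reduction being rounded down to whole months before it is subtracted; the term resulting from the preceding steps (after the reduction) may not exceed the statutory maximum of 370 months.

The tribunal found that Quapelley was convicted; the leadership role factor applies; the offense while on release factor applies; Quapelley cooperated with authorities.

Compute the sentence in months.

Leadership role enhancement: +40 months
Offense while on release enhancement: +45 months
Adjusted term: 177 months + 40 months + 45 months = 262 months
Cooperation with authorities reduction: 30% of 262 months = 78 months (rounded down)
After reduction: 262 − 78 = 184 months
Cap at 370 months: 184 months is within the cap, no reduction.

184 months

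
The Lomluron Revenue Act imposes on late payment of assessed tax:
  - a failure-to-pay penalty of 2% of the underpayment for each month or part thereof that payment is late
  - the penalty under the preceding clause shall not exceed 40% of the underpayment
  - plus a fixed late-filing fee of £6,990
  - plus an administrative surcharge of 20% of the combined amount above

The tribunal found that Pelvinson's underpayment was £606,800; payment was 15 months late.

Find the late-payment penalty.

£226,836

Accrued rate: 2% × 15 = 30%, capped at 40% → 30%
Failure-to-pay penalty: 30% of £606,800 = £182,040
Penalty before surcharge: £182,040 + £6,990 = £189,030
Administrative surcharge: 20% of £189,030 = £37,806
Total penalty: £189,030 + £37,806 = £226,836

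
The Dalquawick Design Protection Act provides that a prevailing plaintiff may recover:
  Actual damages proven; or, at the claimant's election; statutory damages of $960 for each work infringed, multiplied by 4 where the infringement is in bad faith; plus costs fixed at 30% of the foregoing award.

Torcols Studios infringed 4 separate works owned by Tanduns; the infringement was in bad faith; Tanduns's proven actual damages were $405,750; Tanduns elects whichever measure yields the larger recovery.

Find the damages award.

Statutory damages: 4 × $960 = $3,840
Multiplied by 4: 4 × $3,840 = $15,360
Greater of actual damages ($405,750) or enhanced statutory damages ($15,360): $405,750
Costs: 30% of $405,750 = $121,725
Award plus costs: $405,750 + $121,725 = $527,475

$527,475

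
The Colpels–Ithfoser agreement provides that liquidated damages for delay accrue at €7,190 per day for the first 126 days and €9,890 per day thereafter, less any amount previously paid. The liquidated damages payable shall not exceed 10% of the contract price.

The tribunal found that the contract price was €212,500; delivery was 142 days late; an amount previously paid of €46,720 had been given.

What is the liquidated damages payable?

First 126 days: 126 × €7,190 = €905,940
Remaining days: (142 − 126) × €9,890 = €158,240
Accrued per-day damages: €905,940 + €158,240 = €1,064,180
Less amount previously paid: €1,064,180 − €46,720 = €1,017,460
Cap: 10% of €212,500 = €21,250
Cap at €21,250: €1,017,460 exceeds the cap → €21,250

€21,250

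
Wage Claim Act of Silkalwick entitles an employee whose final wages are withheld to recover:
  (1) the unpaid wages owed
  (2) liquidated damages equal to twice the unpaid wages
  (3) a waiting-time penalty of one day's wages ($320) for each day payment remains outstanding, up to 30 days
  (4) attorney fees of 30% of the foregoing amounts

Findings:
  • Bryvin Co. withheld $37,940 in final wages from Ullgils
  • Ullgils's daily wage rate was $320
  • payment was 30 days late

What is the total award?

Doubled: 2 × $37,940 = $75,880
Penalty days: min(30, 30) = 30
Waiting-time penalty: 30 × $320 = $9,600
Subtotal: $37,940 + $75,880 + $9,600 = $123,420
Attorney fees: 30% of $123,420 = $37,026
Total award: $123,420 + $37,026 = $160,446

$160,446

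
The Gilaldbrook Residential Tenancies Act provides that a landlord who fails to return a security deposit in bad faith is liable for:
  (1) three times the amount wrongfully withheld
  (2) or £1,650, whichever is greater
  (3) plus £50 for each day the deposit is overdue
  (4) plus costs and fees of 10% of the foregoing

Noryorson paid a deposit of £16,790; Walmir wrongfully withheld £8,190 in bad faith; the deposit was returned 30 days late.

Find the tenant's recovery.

£28,677

Trebled: 3 × £8,190 = £24,570
Minimum £1,650: £24,570 meets the minimum, no increase.
Late-return penalty: 30 × £50 = £1,500
Damages plus late penalty: £24,570 + £1,500 = £26,070
Costs and fees: 10% of £26,070 = £2,607
Total recovery: £26,070 + £2,607 = £28,677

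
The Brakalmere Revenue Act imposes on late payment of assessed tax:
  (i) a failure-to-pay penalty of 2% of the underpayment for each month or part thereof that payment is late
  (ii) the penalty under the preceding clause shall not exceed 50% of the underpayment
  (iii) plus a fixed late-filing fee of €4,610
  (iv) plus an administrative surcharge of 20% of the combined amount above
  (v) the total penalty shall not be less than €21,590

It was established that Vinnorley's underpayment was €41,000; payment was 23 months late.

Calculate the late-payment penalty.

€28,164

Accrued rate: 2% × 23 = 46%, capped at 50% → 46%
Failure-to-pay penalty: 46% of €41,000 = €18,860
Penalty before surcharge: €18,860 + €4,610 = €23,470
Administrative surcharge: 20% of €23,470 = €4,694
Total penalty: €23,470 + €4,694 = €28,164
Minimum €21,590: €28,164 meets the minimum, no increase.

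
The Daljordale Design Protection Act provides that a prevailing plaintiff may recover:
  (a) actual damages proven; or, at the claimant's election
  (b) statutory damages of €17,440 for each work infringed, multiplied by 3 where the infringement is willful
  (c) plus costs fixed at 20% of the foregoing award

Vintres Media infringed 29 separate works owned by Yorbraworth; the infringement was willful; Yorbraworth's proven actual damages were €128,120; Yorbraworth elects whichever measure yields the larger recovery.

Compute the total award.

€1,820,736

Statutory damages: 29 × €17,440 = €505,760
Trebled: 3 × €505,760 = €1,517,280
Greater of actual damages (€128,120) or enhanced statutory damages (€1,517,280): €1,517,280
Costs: 20% of €1,517,280 = €303,456
Award plus costs: €1,517,280 + €303,456 = €1,820,736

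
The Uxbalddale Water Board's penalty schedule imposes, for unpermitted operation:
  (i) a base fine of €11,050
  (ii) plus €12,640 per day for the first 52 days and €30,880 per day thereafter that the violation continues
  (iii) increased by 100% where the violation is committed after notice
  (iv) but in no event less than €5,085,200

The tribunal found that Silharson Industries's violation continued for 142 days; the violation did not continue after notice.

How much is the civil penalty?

€5,085,200

First 52 days: 52 × €12,640 = €657,280
Remaining days: (142 − 52) × €30,880 = €2,779,200
Per-day component: €657,280 + €2,779,200 = €3,436,480
Base plus per-day: €11,050 + €3,436,480 = €3,447,530
The violation did not continue after notice: no 100% increase.
Minimum €5,085,200: €3,447,530 is below the minimum → €5,085,200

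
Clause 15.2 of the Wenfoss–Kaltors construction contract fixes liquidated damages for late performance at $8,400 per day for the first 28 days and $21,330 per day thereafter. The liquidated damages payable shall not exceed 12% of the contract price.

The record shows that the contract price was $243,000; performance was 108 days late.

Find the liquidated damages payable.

$29,160

First 28 days: 28 × $8,400 = $235,200
Remaining days: (108 − 28) × $21,330 = $1,706,400
Accrued per-day damages: $235,200 + $1,706,400 = $1,941,600
Cap: 12% of $243,000 = $29,160
Cap at $29,160: $1,941,600 exceeds the cap → $29,160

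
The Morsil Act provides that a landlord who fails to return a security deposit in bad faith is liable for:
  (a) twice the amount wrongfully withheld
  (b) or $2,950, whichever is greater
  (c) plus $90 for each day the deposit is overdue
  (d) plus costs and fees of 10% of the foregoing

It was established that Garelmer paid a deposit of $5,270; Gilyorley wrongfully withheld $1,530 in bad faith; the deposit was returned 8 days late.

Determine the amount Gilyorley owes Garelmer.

Doubled: 2 × $1,530 = $3,060
Minimum $2,950: $3,060 meets the minimum, no increase.
Late-return penalty: 8 × $90 = $720
Damages plus late penalty: $3,060 + $720 = $3,780
Costs and fees: 10% of $3,780 = $378
Total recovery: $3,780 + $378 = $4,158

$4,158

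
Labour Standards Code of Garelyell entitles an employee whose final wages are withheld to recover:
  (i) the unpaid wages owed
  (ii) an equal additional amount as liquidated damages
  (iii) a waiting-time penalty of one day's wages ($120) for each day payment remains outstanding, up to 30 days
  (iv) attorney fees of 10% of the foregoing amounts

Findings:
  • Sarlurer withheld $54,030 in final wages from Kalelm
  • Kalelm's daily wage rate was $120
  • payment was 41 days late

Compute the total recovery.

Liquidated damages (equal amount): $54,030
Penalty days: min(41, 30) = 30
Waiting-time penalty: 30 × $120 = $3,600
Subtotal: $54,030 + $54,030 + $3,600 = $111,660
Attorney fees: 10% of $111,660 = $11,166
Total award: $111,660 + $11,166 = $122,826

$122,826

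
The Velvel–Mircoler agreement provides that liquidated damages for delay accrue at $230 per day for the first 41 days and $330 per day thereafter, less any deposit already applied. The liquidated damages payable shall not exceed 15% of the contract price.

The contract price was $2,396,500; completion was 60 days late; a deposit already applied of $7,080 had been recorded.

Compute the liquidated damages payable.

First 41 days: 41 × $230 = $9,430
Remaining days: (60 − 41) × $330 = $6,270
Accrued per-day damages: $9,430 + $6,270 = $15,700
Less deposit already applied: $15,700 − $7,080 = $8,620
Cap: 15% of $2,396,500 = $359,475
Cap at $359,475: $8,620 is within the cap, no reduction.

$8,620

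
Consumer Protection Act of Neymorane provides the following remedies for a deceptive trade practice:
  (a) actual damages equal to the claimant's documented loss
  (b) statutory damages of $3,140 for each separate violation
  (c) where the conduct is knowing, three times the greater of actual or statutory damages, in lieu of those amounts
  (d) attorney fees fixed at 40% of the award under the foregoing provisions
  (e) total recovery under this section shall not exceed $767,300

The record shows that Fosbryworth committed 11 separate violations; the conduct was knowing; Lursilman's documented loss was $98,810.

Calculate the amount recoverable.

$415,002

Statutory damages: 11 × $3,140 = $34,540
Greater of actual damages ($98,810) or statutory damages ($34,540): $98,810
Trebled: 3 × $98,810 = $296,430
Attorney fees: 40% of $296,430 = $118,572
Total before cap: $296,430 + $118,572 = $415,002
Cap at $767,300: $415,002 is within the cap, no reduction.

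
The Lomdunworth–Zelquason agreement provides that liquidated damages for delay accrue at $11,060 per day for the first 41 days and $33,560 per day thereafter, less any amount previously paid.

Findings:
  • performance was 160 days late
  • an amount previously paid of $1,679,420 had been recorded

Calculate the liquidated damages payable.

$2,767,680

First 41 days: 41 × $11,060 = $453,460
Remaining days: (160 − 41) × $33,560 = $3,993,640
Accrued per-day damages: $453,460 + $3,993,640 = $4,447,100
Less amount previously paid: $4,447,100 − $1,679,420 = $2,767,680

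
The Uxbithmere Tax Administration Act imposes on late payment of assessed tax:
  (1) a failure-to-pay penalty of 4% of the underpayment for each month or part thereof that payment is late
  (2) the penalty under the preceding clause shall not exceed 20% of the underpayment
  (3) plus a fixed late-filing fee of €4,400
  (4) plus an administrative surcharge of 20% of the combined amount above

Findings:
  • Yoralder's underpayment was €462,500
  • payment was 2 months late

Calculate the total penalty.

Accrued rate: 4% × 2 = 8%, capped at 20% → 8%
Failure-to-pay penalty: 8% of €462,500 = €37,000
Penalty before surcharge: €37,000 + €4,400 = €41,400
Administrative surcharge: 20% of €41,400 = €8,280
Total penalty: €41,400 + €8,280 = €49,680

€49,680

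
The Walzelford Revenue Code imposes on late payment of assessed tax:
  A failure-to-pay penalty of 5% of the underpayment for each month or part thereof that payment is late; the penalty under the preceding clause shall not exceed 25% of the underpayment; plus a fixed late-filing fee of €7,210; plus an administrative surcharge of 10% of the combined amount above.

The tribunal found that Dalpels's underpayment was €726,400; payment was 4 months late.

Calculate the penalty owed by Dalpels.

Accrued rate: 5% × 4 = 20%, capped at 25% → 20%
Failure-to-pay penalty: 20% of €726,400 = €145,280
Penalty before surcharge: €145,280 + €7,210 = €152,490
Administrative surcharge: 10% of €152,490 = €15,249
Total penalty: €152,490 + €15,249 = €167,739

€167,739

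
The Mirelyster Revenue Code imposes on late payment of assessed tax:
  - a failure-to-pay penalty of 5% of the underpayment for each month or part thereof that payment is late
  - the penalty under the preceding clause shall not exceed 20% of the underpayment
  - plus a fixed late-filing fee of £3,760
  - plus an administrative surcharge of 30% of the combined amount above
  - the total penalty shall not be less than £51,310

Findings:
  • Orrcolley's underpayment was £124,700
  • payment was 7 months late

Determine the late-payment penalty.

Accrued rate: 5% × 7 = 35%, capped at 20% → 20%
Failure-to-pay penalty: 20% of £124,700 = £24,940
Penalty before surcharge: £24,940 + £3,760 = £28,700
Administrative surcharge: 30% of £28,700 = £8,610
Total penalty: £28,700 + £8,610 = £37,310
Minimum £51,310: £37,310 is below the minimum → £51,310

£51,310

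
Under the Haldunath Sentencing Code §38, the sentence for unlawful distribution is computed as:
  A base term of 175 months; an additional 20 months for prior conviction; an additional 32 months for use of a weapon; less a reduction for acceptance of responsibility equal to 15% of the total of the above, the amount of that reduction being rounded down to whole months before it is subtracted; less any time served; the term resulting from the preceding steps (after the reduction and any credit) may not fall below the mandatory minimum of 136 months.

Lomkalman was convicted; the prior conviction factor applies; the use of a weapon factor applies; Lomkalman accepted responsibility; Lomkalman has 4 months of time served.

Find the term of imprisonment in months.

Prior conviction enhancement: +20 months
Use of a weapon enhancement: +32 months
Adjusted term: 175 months + 20 months + 32 months = 227 months
Acceptance of responsibility reduction: 15% of 227 months = 34 months (rounded down)
After reduction: 227 − 34 = 193 months
Less time served: 193 months − 4 months = 189 months
Minimum 136 months: 189 months meets the minimum, no increase.

189 months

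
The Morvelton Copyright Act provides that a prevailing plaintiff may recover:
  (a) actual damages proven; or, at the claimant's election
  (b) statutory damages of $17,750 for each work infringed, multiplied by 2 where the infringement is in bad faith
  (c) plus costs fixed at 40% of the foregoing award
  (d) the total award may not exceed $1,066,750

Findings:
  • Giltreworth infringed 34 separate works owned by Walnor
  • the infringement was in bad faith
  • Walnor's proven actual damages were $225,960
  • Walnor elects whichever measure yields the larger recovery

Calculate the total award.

Statutory damages: 34 × $17,750 = $603,500
Doubled: 2 × $603,500 = $1,207,000
Greater of actual damages ($225,960) or enhanced statutory damages ($1,207,000): $1,207,000
Costs: 40% of $1,207,000 = $482,800
Award plus costs: $1,207,000 + $482,800 = $1,689,800
Cap at $1,066,750: $1,689,800 exceeds the cap → $1,066,750

$1,066,750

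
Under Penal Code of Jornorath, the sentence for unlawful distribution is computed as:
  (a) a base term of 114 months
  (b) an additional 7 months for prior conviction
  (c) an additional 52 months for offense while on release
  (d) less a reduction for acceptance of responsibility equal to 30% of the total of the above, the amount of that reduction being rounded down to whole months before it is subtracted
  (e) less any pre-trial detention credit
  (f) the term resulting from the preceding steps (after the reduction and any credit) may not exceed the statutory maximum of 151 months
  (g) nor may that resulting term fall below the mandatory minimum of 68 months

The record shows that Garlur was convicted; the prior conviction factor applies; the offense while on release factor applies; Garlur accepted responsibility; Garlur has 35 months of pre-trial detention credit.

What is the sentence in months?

Prior conviction enhancement: +7 months
Offense while on release enhancement: +52 months
Adjusted term: 114 months + 7 months + 52 months = 173 months
Acceptance of responsibility reduction: 30% of 173 months = 51 months (rounded down)
After reduction: 173 − 51 = 122 months
Less pre-trial detention credit: 122 months − 35 months = 87 months
Cap at 151 months: 87 months is within the cap, no reduction.
Minimum 68 months: 87 months meets the minimum, no increase.

87 months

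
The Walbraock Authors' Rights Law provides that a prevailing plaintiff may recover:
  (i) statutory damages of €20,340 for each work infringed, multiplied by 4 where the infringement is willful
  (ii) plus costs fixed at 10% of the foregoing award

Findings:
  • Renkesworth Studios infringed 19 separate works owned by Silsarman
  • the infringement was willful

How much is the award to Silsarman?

€1,700,424

Statutory damages: 19 × €20,340 = €386,460
Multiplied by 4: 4 × €386,460 = €1,545,840
Costs: 10% of €1,545,840 = €154,584
Award plus costs: €1,545,840 + €154,584 = €1,700,424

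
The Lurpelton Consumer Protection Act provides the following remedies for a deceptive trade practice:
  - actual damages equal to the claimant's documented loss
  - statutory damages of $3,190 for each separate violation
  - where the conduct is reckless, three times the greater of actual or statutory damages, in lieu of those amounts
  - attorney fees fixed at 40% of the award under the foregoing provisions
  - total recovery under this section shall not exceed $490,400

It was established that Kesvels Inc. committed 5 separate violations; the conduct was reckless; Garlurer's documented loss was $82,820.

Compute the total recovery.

Statutory damages: 5 × $3,190 = $15,950
Greater of actual damages ($82,820) or statutory damages ($15,950): $82,820
Trebled: 3 × $82,820 = $248,460
Attorney fees: 40% of $248,460 = $99,384
Total before cap: $248,460 + $99,384 = $347,844
Cap at $490,400: $347,844 is within the cap, no reduction.

$347,844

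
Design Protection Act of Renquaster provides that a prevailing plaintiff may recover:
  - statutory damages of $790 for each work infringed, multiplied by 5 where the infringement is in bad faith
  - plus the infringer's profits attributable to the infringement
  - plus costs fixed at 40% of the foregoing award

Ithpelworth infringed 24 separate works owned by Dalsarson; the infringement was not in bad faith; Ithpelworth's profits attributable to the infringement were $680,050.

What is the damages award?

$978,614

Statutory damages: 24 × $790 = $18,960
Infringement not in bad faith: no ×5 enhancement.
Combined award: $18,960 + $680,050 = $699,010
Costs: 40% of $699,010 = $279,604
Award plus costs: $699,010 + $279,604 = $978,614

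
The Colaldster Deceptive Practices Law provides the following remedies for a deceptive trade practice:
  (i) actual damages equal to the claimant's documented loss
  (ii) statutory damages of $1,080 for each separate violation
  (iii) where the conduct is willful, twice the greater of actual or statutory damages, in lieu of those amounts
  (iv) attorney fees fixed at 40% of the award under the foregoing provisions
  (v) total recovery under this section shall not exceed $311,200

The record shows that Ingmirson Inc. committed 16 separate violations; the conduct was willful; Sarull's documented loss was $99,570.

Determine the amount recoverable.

Statutory damages: 16 × $1,080 = $17,280
Greater of actual damages ($99,570) or statutory damages ($17,280): $99,570
Doubled: 2 × $99,570 = $199,140
Attorney fees: 40% of $199,140 = $79,656
Total before cap: $199,140 + $79,656 = $278,796
Cap at $311,200: $278,796 is within the cap, no reduction.

$278,796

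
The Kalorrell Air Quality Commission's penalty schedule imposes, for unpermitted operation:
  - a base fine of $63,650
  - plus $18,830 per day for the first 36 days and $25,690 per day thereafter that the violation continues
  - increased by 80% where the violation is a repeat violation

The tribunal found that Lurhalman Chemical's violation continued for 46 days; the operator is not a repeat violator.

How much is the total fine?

First 36 days: 36 × $18,830 = $677,880
Remaining days: (46 − 36) × $25,690 = $256,900
Per-day component: $677,880 + $256,900 = $934,780
Base plus per-day: $63,650 + $934,780 = $998,430
The operator is not a repeat violator: no 80% increase.

Civil penalty: $998,430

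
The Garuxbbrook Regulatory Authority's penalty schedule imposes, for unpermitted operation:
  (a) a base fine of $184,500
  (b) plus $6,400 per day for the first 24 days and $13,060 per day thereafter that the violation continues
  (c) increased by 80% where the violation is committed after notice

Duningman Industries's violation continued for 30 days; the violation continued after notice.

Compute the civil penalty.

$749,628

First 24 days: 24 × $6,400 = $153,600
Remaining days: (30 − 24) × $13,060 = $78,360
Per-day component: $153,600 + $78,360 = $231,960
Base plus per-day: $184,500 + $231,960 = $416,460
Enhancement: 80% of $416,460 = $333,168
Enhanced fine: $416,460 + $333,168 = $749,628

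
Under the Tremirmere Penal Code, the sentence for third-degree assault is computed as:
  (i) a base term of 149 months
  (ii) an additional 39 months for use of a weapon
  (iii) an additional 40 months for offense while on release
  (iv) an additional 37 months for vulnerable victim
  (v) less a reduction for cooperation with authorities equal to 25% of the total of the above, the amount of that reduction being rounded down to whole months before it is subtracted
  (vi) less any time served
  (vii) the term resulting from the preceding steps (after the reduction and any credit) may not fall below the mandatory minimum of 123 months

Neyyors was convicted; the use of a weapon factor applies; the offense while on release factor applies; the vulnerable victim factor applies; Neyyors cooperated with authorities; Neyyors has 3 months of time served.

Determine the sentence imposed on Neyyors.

196 months

Use of a weapon enhancement: +39 months
Offense while on release enhancement: +40 months
Vulnerable victim enhancement: +37 months
Adjusted term: 149 months + 39 months + 40 months + 37 months = 265 months
Cooperation with authorities reduction: 25% of 265 months = 66 months (rounded down)
After reduction: 265 − 66 = 199 months
Less time served: 199 months − 3 months = 196 months
Minimum 123 months: 196 months meets the minimum, no increase.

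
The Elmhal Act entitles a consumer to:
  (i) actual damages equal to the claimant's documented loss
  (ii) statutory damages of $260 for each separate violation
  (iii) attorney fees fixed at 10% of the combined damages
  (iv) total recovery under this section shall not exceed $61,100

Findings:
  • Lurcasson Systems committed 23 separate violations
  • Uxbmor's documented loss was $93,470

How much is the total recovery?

$61,100

Statutory damages: 23 × $260 = $5,980
Combined damages: $93,470 + $5,980 = $99,450
Attorney fees: 10% of $99,450 = $9,945
Total before cap: $99,450 + $9,945 = $109,395
Cap at $61,100: $109,395 exceeds the cap → $61,100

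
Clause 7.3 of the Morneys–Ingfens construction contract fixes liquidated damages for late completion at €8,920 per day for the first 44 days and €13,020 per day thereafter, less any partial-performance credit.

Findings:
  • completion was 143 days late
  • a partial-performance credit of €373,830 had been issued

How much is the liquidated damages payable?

First 44 days: 44 × €8,920 = €392,480
Remaining days: (143 − 44) × €13,020 = €1,288,980
Accrued per-day damages: €392,480 + €1,288,980 = €1,681,460
Less partial-performance credit: €1,681,460 − €373,830 = €1,307,630

€1,307,630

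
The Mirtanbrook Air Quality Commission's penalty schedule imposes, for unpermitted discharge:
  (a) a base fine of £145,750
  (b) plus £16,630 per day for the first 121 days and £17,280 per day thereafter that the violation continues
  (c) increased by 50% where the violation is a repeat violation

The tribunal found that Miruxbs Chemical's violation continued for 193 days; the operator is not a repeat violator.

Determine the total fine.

£3,402,140

First 121 days: 121 × £16,630 = £2,012,230
Remaining days: (193 − 121) × £17,280 = £1,244,160
Per-day component: £2,012,230 + £1,244,160 = £3,256,390
Base plus per-day: £145,750 + £3,256,390 = £3,402,140
The operator is not a repeat violator: no 50% increase.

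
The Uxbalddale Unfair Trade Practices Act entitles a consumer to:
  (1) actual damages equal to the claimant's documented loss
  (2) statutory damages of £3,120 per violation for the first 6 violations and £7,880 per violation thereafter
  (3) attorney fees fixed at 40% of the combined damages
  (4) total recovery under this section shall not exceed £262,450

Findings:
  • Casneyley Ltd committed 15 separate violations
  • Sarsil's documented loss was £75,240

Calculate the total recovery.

£230,832

First 6 violations: 6 × £3,120 = £18,720
Remaining violations: (15 − 6) × £7,880 = £70,920
Statutory damages: £18,720 + £70,920 = £89,640
Combined damages: £75,240 + £89,640 = £164,880
Attorney fees: 40% of £164,880 = £65,952
Total before cap: £164,880 + £65,952 = £230,832
Cap at £262,450: £230,832 is within the cap, no reduction.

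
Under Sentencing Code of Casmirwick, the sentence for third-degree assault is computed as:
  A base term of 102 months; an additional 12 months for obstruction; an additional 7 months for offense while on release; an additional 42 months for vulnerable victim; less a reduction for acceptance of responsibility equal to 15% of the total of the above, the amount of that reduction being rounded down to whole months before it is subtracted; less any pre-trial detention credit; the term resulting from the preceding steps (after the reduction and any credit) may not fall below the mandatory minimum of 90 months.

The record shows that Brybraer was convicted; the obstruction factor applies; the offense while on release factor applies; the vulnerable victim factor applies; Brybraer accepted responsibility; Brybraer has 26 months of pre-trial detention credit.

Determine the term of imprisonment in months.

Sentence: 113 months

Obstruction enhancement: +12 months
Offense while on release enhancement: +7 months
Vulnerable victim enhancement: +42 months
Adjusted term: 102 months + 12 months + 7 months + 42 months = 163 months
Acceptance of responsibility reduction: 15% of 163 months = 24 months (rounded down)
After reduction: 163 − 24 = 139 months
Less pre-trial detention credit: 139 months − 26 months = 113 months
Minimum 90 months: 113 months meets the minimum, no increase.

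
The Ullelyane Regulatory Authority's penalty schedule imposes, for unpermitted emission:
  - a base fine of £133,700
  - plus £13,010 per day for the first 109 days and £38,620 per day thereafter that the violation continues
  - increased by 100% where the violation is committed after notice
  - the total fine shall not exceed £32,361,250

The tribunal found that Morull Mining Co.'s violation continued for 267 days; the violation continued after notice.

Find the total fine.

£15,307,500

First 109 days: 109 × £13,010 = £1,418,090
Remaining days: (267 − 109) × £38,620 = £6,101,960
Per-day component: £1,418,090 + £6,101,960 = £7,520,050
Base plus per-day: £133,700 + £7,520,050 = £7,653,750
Enhancement: 100% of £7,653,750 = £7,653,750
Enhanced fine: £7,653,750 + £7,653,750 = £15,307,500
Cap at £32,361,250: £15,307,500 is within the cap, no reduction.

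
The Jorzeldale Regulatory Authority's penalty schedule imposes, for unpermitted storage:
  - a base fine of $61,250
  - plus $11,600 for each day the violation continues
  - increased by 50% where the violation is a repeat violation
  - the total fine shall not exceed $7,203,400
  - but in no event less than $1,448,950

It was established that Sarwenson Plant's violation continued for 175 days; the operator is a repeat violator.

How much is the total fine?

$3,136,875

Per-day component: 175 × $11,600 = $2,030,000
Base plus per-day: $61,250 + $2,030,000 = $2,091,250
Enhancement: 50% of $2,091,250 = $1,045,625
Enhanced fine: $2,091,250 + $1,045,625 = $3,136,875
Cap at $7,203,400: $3,136,875 is within the cap, no reduction.
Minimum $1,448,950: $3,136,875 meets the minimum, no increase.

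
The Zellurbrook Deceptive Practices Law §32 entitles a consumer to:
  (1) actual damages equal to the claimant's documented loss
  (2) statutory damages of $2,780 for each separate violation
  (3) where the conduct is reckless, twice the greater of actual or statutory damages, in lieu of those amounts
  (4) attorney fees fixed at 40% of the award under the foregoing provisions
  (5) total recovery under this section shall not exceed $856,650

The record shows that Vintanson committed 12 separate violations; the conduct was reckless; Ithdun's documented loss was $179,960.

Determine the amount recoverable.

Statutory damages: 12 × $2,780 = $33,360
Greater of actual damages ($179,960) or statutory damages ($33,360): $179,960
Doubled: 2 × $179,960 = $359,920
Attorney fees: 40% of $359,920 = $143,968
Total before cap: $359,920 + $143,968 = $503,888
Cap at $856,650: $503,888 is within the cap, no reduction.

$503,888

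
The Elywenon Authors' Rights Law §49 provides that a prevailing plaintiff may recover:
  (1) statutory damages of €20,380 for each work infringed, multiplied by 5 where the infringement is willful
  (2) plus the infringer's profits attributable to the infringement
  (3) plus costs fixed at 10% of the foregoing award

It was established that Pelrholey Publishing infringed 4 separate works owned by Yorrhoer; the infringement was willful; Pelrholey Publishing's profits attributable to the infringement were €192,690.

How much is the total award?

€660,319

Statutory damages: 4 × €20,380 = €81,520
Multiplied by 5: 5 × €81,520 = €407,600
Combined award: €407,600 + €192,690 = €600,290
Costs: 10% of €600,290 = €60,029
Award plus costs: €600,290 + €60,029 = €660,319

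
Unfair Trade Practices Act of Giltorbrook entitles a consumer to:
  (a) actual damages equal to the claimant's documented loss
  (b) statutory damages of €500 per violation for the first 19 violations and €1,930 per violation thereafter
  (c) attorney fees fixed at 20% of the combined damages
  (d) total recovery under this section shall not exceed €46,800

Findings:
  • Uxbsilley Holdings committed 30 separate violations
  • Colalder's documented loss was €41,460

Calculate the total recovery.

First 19 violations: 19 × €500 = €9,500
Remaining violations: (30 − 19) × €1,930 = €21,230
Statutory damages: €9,500 + €21,230 = €30,730
Combined damages: €41,460 + €30,730 = €72,190
Attorney fees: 20% of €72,190 = €14,438
Total before cap: €72,190 + €14,438 = €86,628
Cap at €46,800: €86,628 exceeds the cap → €46,800

Total recovery: €46,800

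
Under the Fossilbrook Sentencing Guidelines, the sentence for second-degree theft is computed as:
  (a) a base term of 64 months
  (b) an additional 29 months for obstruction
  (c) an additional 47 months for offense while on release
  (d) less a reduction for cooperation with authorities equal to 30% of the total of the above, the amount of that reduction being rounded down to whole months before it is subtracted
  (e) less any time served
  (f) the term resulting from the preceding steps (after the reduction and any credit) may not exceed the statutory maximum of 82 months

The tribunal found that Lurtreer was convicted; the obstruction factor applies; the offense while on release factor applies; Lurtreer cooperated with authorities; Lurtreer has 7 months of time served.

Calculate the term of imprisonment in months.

Obstruction enhancement: +29 months
Offense while on release enhancement: +47 months
Adjusted term: 64 months + 29 months + 47 months = 140 months
Cooperation with authorities reduction: 30% of 140 months = 42 months (rounded down)
After reduction: 140 − 42 = 98 months
Less time served: 98 months − 7 months = 91 months
Cap at 82 months: 91 months exceeds the cap → 82 months

82 months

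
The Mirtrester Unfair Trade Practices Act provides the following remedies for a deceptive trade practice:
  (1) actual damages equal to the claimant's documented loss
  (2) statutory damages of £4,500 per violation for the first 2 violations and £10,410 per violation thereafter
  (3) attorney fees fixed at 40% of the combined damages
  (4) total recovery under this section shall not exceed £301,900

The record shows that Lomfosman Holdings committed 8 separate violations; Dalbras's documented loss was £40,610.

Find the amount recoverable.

£156,898

First 2 violations: 2 × £4,500 = £9,000
Remaining violations: (8 − 2) × £10,410 = £62,460
Statutory damages: £9,000 + £62,460 = £71,460
Combined damages: £40,610 + £71,460 = £112,070
Attorney fees: 40% of £112,070 = £44,828
Total before cap: £112,070 + £44,828 = £156,898
Cap at £301,900: £156,898 is within the cap, no reduction.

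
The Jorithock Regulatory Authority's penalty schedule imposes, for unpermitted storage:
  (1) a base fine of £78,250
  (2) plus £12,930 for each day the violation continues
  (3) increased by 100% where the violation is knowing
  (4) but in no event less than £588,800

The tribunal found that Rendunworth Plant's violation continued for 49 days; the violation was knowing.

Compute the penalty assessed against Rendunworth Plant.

Per-day component: 49 × £12,930 = £633,570
Base plus per-day: £78,250 + £633,570 = £711,820
Enhancement: 100% of £711,820 = £711,820
Enhanced fine: £711,820 + £711,820 = £1,423,640
Minimum £588,800: £1,423,640 meets the minimum, no increase.

£1,423,640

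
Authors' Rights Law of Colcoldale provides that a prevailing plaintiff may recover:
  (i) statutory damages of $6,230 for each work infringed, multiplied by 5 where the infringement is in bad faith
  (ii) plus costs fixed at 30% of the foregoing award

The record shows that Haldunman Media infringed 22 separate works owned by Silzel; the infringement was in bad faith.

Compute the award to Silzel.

Statutory damages: 22 × $6,230 = $137,060
Multiplied by 5: 5 × $137,060 = $685,300
Costs: 30% of $685,300 = $205,590
Award plus costs: $685,300 + $205,590 = $890,890

Award: $890,890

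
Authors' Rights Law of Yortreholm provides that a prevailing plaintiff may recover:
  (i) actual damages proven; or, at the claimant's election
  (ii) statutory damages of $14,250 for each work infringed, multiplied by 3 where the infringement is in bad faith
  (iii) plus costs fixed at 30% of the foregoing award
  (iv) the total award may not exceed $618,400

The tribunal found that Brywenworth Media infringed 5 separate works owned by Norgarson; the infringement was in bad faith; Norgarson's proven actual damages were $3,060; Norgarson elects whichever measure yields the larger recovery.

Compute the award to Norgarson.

Statutory damages: 5 × $14,250 = $71,250
Trebled: 3 × $71,250 = $213,750
Greater of actual damages ($3,060) or enhanced statutory damages ($213,750): $213,750
Costs: 30% of $213,750 = $64,125
Award plus costs: $213,750 + $64,125 = $277,875
Cap at $618,400: $277,875 is within the cap, no reduction.

$277,875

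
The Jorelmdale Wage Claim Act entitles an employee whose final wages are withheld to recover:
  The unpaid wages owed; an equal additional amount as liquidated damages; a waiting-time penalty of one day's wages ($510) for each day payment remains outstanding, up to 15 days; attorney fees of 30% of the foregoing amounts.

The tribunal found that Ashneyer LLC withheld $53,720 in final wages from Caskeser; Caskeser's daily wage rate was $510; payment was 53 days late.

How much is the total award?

Liquidated damages (equal amount): $53,720
Penalty days: min(53, 15) = 15
Waiting-time penalty: 15 × $510 = $7,650
Subtotal: $53,720 + $53,720 + $7,650 = $115,090
Attorney fees: 30% of $115,090 = $34,527
Total award: $115,090 + $34,527 = $149,617

$149,617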